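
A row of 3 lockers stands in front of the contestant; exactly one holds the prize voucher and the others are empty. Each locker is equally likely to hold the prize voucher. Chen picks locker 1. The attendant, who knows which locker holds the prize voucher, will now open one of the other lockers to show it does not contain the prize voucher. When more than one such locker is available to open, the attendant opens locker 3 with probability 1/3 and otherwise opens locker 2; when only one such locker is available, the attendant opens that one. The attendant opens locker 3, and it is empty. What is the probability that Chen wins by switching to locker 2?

Condition on the true location of the prize voucher.
If it is in locker 1 (prior 1/3): locker 3 is available, opened with probability 1/3; weight (1/3)·(1/3) = 1/9.
If it is in locker 2 (prior 1/3): only locker 3 is available, probability 1; weight (1/3)·1 = 1/3.
If it is in locker 3 (prior 1/3): the attendant opened locker 3, so this case is ruled out; weight (1/3)·0 = 0.
The weights sum to 4/9.
So P(the prize voucher in locker 2 | the attendant opened locker 3) = (1/3) / (4/9) = 3/4.

3/4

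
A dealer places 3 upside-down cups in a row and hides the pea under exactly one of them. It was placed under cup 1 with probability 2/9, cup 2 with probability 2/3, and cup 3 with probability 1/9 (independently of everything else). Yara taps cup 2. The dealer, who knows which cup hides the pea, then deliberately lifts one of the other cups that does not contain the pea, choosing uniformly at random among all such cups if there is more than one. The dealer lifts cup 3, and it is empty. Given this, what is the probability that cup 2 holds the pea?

3/5

Condition on the true location of the pea.
If it is under cup 1 (prior 2/9): the dealer has no choice, probability 1; weight (2/9)·1 = 2/9.
If it is under cup 2 (prior 2/3): the dealer has 2 equally likely choices, so probability 1/2; weight (2/3)·(1/2) = 1/3.
If it is under cup 3 (prior 1/9): the dealer opened cup 3, so this case is ruled out; weight (1/9)·0 = 0.
The weights sum to 5/9.
So P(the pea under cup 2 | the dealer opened cup 3) = (1/3) / (5/9) = 3/5.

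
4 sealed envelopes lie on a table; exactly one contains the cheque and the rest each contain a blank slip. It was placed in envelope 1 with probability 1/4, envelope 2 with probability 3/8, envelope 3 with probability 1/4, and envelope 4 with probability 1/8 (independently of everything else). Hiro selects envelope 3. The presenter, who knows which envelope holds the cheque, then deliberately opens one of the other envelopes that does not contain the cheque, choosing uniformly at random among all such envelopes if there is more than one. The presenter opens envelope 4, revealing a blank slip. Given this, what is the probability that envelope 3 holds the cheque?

4/19

Consider each possible location of the cheque in turn.
If it is in envelope 1 (prior 1/4): the presenter has 2 equally likely choices, so probability 1/2; weight (1/4)·(1/2) = 1/8.
If it is in envelope 2 (prior 3/8): the presenter has 2 equally likely choices, so probability 1/2; weight (3/8)·(1/2) = 3/16.
If it is in envelope 3 (prior 1/4): the presenter has 3 equally likely choices, so probability 1/3; weight (1/4)·(1/3) = 1/12.
If it is in envelope 4 (prior 1/8): the presenter opened envelope 4, so this case is ruled out; weight (1/8)·0 = 0.
The weights sum to 19/48.
So P(the cheque in envelope 3 | the presenter opened envelope 4) = (1/12) / (19/48) = 4/19.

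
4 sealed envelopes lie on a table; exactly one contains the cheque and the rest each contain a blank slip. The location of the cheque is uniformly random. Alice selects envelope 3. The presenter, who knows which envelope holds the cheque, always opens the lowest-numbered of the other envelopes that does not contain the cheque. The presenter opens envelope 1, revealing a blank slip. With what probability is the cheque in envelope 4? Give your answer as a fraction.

1/3

Condition on the true location of the cheque.
If it is in envelope 1 (prior 1/4): the presenter opened envelope 1, so this case is ruled out; weight (1/4)·0 = 0.
If it is in any of envelopes 2, 3, and 4 (prior 1/4 each): envelope 1 is the lowest-numbered option available, probability 1; weight (1/4)·1 = 1/4 each.
The weights sum to 3/4.
So P(the cheque in envelope 4 | the presenter opened envelope 1) = (1/4) / (3/4) = 1/3.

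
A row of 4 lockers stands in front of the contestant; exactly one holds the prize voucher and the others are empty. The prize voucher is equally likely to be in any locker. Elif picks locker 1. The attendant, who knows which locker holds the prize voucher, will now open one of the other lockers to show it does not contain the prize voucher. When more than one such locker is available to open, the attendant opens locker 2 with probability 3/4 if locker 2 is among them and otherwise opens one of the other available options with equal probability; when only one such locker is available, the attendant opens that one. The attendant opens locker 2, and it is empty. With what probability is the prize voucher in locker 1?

Apply Bayes' rule, conditioning on where the prize voucher actually is.
If it is in any of lockers 1, 3, and 4 (prior 1/4 each): locker 2 is available, opened with probability 3/4; weight (1/4)·(3/4) = 3/16 each.
If it is in locker 2 (prior 1/4): the attendant opened locker 2, so this case is ruled out; weight (1/4)·0 = 0.
The weights sum to 9/16.
So P(the prize voucher in locker 1 | the attendant opened locker 2) = (3/16) / (9/16) = 1/3.

1/3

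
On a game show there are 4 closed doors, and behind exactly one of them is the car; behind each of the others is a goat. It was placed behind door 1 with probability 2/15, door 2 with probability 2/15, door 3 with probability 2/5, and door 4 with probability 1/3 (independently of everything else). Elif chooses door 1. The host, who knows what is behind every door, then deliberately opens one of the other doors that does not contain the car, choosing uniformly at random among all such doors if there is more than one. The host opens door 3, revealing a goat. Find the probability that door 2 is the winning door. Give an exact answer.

Consider each possible location of the car in turn.
If it is behind door 1 (prior 2/15): the host has 3 equally likely choices, so probability 1/3; weight (2/15)·(1/3) = 2/45.
If it is behind door 2 (prior 2/15): the host has 2 equally likely choices, so probability 1/2; weight (2/15)·(1/2) = 1/15.
If it is behind door 3 (prior 2/5): the host opened door 3, so this case is ruled out; weight (2/5)·0 = 0.
If it is behind door 4 (prior 1/3): the host has 2 equally likely choices, so probability 1/2; weight (1/3)·(1/2) = 1/6.
The weights sum to 5/18.
So P(the car behind door 2 | the host opened door 3) = (1/15) / (5/18) = 6/25.

6/25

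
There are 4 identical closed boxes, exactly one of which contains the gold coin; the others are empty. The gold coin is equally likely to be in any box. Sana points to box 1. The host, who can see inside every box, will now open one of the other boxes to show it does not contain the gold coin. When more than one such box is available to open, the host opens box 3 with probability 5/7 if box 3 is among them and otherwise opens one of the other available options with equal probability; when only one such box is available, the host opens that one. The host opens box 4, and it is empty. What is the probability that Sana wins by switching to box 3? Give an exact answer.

7/13

Consider each possible location of the gold coin in turn.
If it is in box 1 (prior 1/4): box 3 is available but not opened; box 4 gets probability (1 − 5/7)/2 = 1/7; weight (1/4)·(1/7) = 1/28.
If it is in box 2 (prior 1/4): box 3 is available but not opened, probability 2/7; weight (1/4)·(2/7) = 1/14.
If it is in box 3 (prior 1/4): box 3 holds the prize so is unavailable; the host chooses uniformly among the 2 others, probability 1/2; weight (1/4)·(1/2) = 1/8.
If it is in box 4 (prior 1/4): the host opened box 4, so this case is ruled out; weight (1/4)·0 = 0.
The weights sum to 13/56.
So P(the gold coin in box 3 | the host opened box 4) = (1/8) / (13/56) = 7/13.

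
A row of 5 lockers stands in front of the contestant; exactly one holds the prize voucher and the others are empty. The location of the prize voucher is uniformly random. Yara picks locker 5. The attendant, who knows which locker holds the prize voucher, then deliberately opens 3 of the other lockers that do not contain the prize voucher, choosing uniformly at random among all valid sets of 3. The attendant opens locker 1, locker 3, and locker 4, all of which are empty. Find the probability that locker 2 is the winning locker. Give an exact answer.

4/5

Apply Bayes' rule, conditioning on where the prize voucher actually is.
If it is in any of lockers 1, 3, and 4 (prior 1/5 each): that locker was opened and seen not to hold the prize — ruled out; weight (1/5)·0 = 0 each.
If it is in locker 2 (prior 1/5): the attendant has no choice, probability 1; weight (1/5)·1 = 1/5.
If it is in locker 5 (prior 1/5): the attendant has 4 equally likely choices, so probability 1/4; weight (1/5)·(1/4) = 1/20.
The weights sum to 1/4.
So P(the prize voucher in locker 2 | the attendant opened locker 1, locker 3, and locker 4) = (1/5) / (1/4) = 4/5.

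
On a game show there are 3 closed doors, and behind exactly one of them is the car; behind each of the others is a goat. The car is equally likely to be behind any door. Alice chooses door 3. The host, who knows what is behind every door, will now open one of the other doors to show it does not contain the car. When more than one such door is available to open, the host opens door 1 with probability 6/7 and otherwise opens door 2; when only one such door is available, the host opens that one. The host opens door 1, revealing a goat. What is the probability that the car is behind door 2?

7/13

Apply Bayes' rule, conditioning on where the car actually is.
If it is behind door 1 (prior 1/3): the host opened door 1, so this case is ruled out; weight (1/3)·0 = 0.
If it is behind door 2 (prior 1/3): only door 1 is available, probability 1; weight (1/3)·1 = 1/3.
If it is behind door 3 (prior 1/3): door 1 is available, opened with probability 6/7; weight (1/3)·(6/7) = 2/7.
The weights sum to 13/21.
So P(the car behind door 2 | the host opened door 1) = (1/3) / (13/21) = 7/13.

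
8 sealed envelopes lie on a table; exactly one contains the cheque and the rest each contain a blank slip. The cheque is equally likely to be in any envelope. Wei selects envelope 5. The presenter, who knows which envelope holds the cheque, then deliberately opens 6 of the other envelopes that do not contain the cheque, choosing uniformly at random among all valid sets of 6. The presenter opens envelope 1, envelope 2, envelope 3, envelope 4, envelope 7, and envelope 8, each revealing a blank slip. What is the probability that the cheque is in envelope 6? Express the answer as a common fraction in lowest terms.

7/8

Apply Bayes' rule, conditioning on where the cheque actually is.
If it is in any of envelopes 1, 2, 3, 4, 7, and 8 (prior 1/8 each): that envelope was opened and seen not to hold the prize — ruled out; weight (1/8)·0 = 0 each.
If it is in envelope 5 (prior 1/8): the presenter has 7 equally likely choices, so probability 1/7; weight (1/8)·(1/7) = 1/56.
If it is in envelope 6 (prior 1/8): the presenter has no choice, probability 1; weight (1/8)·1 = 1/8.
The weights sum to 1/7.
So P(the cheque in envelope 6 | the presenter opened envelope 1, envelope 2, envelope 3, envelope 4, envelope 7, and envelope 8) = (1/8) / (1/7) = 7/8.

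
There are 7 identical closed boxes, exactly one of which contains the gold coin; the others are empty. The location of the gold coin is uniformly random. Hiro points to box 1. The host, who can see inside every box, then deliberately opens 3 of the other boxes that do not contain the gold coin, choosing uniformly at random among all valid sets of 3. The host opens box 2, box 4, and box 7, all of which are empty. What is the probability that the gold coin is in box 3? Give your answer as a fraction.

2/7

Consider each possible location of the gold coin in turn.
If it is in box 1 (prior 1/7): the host has 20 equally likely choices, so probability 1/20; weight (1/7)·(1/20) = 1/140.
If it is in any of boxes 2, 4, and 7 (prior 1/7 each): that box was opened and seen not to hold the prize — ruled out; weight (1/7)·0 = 0 each.
If it is in any of boxes 3, 5, and 6 (prior 1/7 each): the host has 10 equally likely choices, so probability 1/10; weight (1/7)·(1/10) = 1/70 each.
The weights sum to 1/20.
So P(the gold coin in box 3 | the host opened box 2, box 4, and box 7) = (1/70) / (1/20) = 2/7.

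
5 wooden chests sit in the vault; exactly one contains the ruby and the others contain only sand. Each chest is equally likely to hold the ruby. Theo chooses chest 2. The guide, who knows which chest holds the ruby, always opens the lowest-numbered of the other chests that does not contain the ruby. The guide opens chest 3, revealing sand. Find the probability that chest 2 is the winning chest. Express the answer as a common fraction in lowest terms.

Condition on the true location of the ruby.
If it is in chest 1 (prior 1/5): chest 3 is the lowest-numbered option available, probability 1; weight (1/5)·1 = 1/5.
If it is in any of chests 2, 4, and 5 (prior 1/5 each): the guide would have opened chest 1 instead, probability 0; weight (1/5)·0 = 0 each.
If it is in chest 3 (prior 1/5): the guide opened chest 3, so this case is ruled out; weight (1/5)·0 = 0.
The weights sum to 1/5.
So P(the ruby in chest 2 | the guide opened chest 3) = 0 / (1/5) = 0.

0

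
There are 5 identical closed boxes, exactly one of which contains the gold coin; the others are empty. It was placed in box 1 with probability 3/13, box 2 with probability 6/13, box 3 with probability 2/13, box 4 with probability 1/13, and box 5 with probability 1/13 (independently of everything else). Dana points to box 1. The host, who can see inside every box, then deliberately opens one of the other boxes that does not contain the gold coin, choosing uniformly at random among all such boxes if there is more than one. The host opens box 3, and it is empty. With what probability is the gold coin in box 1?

Apply Bayes' rule, conditioning on where the gold coin actually is.
If it is in box 1 (prior 3/13): the host has 4 equally likely choices, so probability 1/4; weight (3/13)·(1/4) = 3/52.
If it is in box 2 (prior 6/13): the host has 3 equally likely choices, so probability 1/3; weight (6/13)·(1/3) = 2/13.
If it is in box 3 (prior 2/13): the host opened box 3, so this case is ruled out; weight (2/13)·0 = 0.
If it is in either of boxes 4 and 5 (prior 1/13 each): the host has 3 equally likely choices, so probability 1/3; weight (1/13)·(1/3) = 1/39 each.
The weights sum to 41/156.
So P(the gold coin in box 1 | the host opened box 3) = (3/52) / (41/156) = 9/41.

9/41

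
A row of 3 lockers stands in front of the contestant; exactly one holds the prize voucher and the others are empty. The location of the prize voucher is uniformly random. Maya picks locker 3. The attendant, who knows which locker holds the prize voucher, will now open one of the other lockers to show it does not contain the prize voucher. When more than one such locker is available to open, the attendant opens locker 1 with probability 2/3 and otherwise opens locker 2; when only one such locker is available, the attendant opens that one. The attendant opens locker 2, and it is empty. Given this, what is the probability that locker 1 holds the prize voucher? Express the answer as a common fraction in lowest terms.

Apply Bayes' rule, conditioning on where the prize voucher actually is.
If it is in locker 1 (prior 1/3): only locker 2 is available, probability 1; weight (1/3)·1 = 1/3.
If it is in locker 2 (prior 1/3): the attendant opened locker 2, so this case is ruled out; weight (1/3)·0 = 0.
If it is in locker 3 (prior 1/3): locker 1 is available but not opened, probability 1/3; weight (1/3)·(1/3) = 1/9.
The weights sum to 4/9.
So P(the prize voucher in locker 1 | the attendant opened locker 2) = (1/3) / (4/9) = 3/4.

3/4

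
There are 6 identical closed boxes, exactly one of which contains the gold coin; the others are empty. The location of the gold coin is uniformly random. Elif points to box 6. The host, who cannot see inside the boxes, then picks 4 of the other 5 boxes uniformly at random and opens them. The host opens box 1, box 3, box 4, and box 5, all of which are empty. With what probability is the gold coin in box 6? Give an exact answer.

1/2

Apply Bayes' rule, conditioning on where the gold coin actually is.
If it is in any of boxes 1, 3, 4, and 5 (prior 1/6 each): that box was opened and seen not to hold the prize — ruled out; weight (1/6)·0 = 0 each.
If it is in either of boxes 2 and 6 (prior 1/6 each): the host picks exactly this set with probability 1/5 regardless, and none is the prize; weight (1/6)·(1/5) = 1/30 each.
The weights sum to 1/15.
So P(the gold coin in box 6 | the host opened box 1, box 3, box 4, and box 5) = (1/30) / (1/15) = 1/2.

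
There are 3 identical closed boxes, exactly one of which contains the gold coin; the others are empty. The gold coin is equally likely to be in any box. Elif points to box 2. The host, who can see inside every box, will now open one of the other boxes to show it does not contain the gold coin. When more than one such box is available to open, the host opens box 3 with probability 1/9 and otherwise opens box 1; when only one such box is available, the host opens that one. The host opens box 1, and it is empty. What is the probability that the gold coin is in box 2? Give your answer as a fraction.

Consider each possible location of the gold coin in turn.
If it is in box 1 (prior 1/3): the host opened box 1, so this case is ruled out; weight (1/3)·0 = 0.
If it is in box 2 (prior 1/3): box 3 is available but not opened, probability 8/9; weight (1/3)·(8/9) = 8/27.
If it is in box 3 (prior 1/3): only box 1 is available, probability 1; weight (1/3)·1 = 1/3.
The weights sum to 17/27.
So P(the gold coin in box 2 | the host opened box 1) = (8/27) / (17/27) = 8/17.

8/17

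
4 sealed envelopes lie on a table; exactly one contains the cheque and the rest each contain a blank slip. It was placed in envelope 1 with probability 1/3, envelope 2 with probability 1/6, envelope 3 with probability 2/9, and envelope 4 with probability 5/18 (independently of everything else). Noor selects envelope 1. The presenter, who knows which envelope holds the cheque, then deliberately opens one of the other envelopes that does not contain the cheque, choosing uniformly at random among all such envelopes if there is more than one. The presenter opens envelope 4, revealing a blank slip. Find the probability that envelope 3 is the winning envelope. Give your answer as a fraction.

Condition on the true location of the cheque.
If it is in envelope 1 (prior 1/3): the presenter has 3 equally likely choices, so probability 1/3; weight (1/3)·(1/3) = 1/9.
If it is in envelope 2 (prior 1/6): the presenter has 2 equally likely choices, so probability 1/2; weight (1/6)·(1/2) = 1/12.
If it is in envelope 3 (prior 2/9): the presenter has 2 equally likely choices, so probability 1/2; weight (2/9)·(1/2) = 1/9.
If it is in envelope 4 (prior 5/18): the presenter opened envelope 4, so this case is ruled out; weight (5/18)·0 = 0.
The weights sum to 11/36.
So P(the cheque in envelope 3 | the presenter opened envelope 4) = (1/9) / (11/36) = 4/11.

4/11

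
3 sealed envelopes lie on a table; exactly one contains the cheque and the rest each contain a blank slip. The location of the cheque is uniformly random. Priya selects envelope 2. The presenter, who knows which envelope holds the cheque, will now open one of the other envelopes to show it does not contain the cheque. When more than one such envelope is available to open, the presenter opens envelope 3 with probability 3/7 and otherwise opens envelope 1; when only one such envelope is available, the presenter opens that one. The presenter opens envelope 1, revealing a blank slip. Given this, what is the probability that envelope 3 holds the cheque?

7/11

Apply Bayes' rule, conditioning on where the cheque actually is.
If it is in envelope 1 (prior 1/3): the presenter opened envelope 1, so this case is ruled out; weight (1/3)·0 = 0.
If it is in envelope 2 (prior 1/3): envelope 3 is available but not opened, probability 4/7; weight (1/3)·(4/7) = 4/21.
If it is in envelope 3 (prior 1/3): only envelope 1 is available, probability 1; weight (1/3)·1 = 1/3.
The weights sum to 11/21.
So P(the cheque in envelope 3 | the presenter opened envelope 1) = (1/3) / (11/21) = 7/11.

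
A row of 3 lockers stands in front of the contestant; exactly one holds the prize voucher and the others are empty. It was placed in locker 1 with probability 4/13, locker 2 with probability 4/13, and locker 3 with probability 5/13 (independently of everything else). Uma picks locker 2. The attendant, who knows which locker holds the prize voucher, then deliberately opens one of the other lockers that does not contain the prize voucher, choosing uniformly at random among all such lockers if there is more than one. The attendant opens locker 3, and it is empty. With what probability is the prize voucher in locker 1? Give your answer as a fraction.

2/3

Condition on the true location of the prize voucher.
If it is in locker 1 (prior 4/13): the attendant has no choice, probability 1; weight (4/13)·1 = 4/13.
If it is in locker 2 (prior 4/13): the attendant has 2 equally likely choices, so probability 1/2; weight (4/13)·(1/2) = 2/13.
If it is in locker 3 (prior 5/13): the attendant opened locker 3, so this case is ruled out; weight (5/13)·0 = 0.
The weights sum to 6/13.
So P(the prize voucher in locker 1 | the attendant opened locker 3) = (4/13) / (6/13) = 2/3.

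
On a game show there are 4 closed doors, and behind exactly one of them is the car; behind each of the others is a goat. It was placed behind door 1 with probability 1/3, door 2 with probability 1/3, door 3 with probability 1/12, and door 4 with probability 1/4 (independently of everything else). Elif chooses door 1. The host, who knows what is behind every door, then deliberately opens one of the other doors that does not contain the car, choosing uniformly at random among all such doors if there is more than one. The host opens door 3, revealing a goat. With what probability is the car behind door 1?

8/29

Consider each possible location of the car in turn.
If it is behind door 1 (prior 1/3): the host has 3 equally likely choices, so probability 1/3; weight (1/3)·(1/3) = 1/9.
If it is behind door 2 (prior 1/3): the host has 2 equally likely choices, so probability 1/2; weight (1/3)·(1/2) = 1/6.
If it is behind door 3 (prior 1/12): the host opened door 3, so this case is ruled out; weight (1/12)·0 = 0.
If it is behind door 4 (prior 1/4): the host has 2 equally likely choices, so probability 1/2; weight (1/4)·(1/2) = 1/8.
The weights sum to 29/72.
So P(the car behind door 1 | the host opened door 3) = (1/9) / (29/72) = 8/29.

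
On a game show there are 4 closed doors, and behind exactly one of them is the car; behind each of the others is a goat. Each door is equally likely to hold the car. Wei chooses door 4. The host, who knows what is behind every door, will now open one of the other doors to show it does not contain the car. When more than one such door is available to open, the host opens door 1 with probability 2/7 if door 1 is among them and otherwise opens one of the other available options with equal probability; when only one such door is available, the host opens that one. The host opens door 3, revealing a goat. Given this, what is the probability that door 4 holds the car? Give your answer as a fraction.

5/22

Consider each possible location of the car in turn.
If it is behind door 1 (prior 1/4): door 1 holds the prize so is unavailable; the host chooses uniformly among the 2 others, probability 1/2; weight (1/4)·(1/2) = 1/8.
If it is behind door 2 (prior 1/4): door 1 is available but not opened, probability 5/7; weight (1/4)·(5/7) = 5/28.
If it is behind door 3 (prior 1/4): the host opened door 3, so this case is ruled out; weight (1/4)·0 = 0.
If it is behind door 4 (prior 1/4): door 1 is available but not opened; door 3 gets probability (1 − 2/7)/2 = 5/14; weight (1/4)·(5/14) = 5/56.
The weights sum to 11/28.
So P(the car behind door 4 | the host opened door 3) = (5/56) / (11/28) = 5/22.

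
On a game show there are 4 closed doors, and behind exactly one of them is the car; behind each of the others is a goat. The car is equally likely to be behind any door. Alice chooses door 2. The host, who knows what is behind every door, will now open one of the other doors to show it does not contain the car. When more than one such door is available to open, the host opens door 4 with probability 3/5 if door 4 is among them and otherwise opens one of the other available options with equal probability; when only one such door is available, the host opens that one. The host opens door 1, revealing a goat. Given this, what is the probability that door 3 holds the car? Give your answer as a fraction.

Condition on the true location of the car.
If it is behind door 1 (prior 1/4): the host opened door 1, so this case is ruled out; weight (1/4)·0 = 0.
If it is behind door 2 (prior 1/4): door 4 is available but not opened; door 1 gets probability (1 − 3/5)/2 = 1/5; weight (1/4)·(1/5) = 1/20.
If it is behind door 3 (prior 1/4): door 4 is available but not opened, probability 2/5; weight (1/4)·(2/5) = 1/10.
If it is behind door 4 (prior 1/4): door 4 holds the prize so is unavailable; the host chooses uniformly among the 2 others, probability 1/2; weight (1/4)·(1/2) = 1/8.
The weights sum to 11/40.
So P(the car behind door 3 | the host opened door 1) = (1/10) / (11/40) = 4/11.

4/11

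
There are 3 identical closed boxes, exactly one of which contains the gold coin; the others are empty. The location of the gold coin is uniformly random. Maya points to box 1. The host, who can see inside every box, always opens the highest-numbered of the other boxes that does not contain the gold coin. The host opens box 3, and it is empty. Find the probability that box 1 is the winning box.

1/2

Apply Bayes' rule, conditioning on where the gold coin actually is.
If it is in either of boxes 1 and 2 (prior 1/3 each): box 3 is the highest-numbered option available, probability 1; weight (1/3)·1 = 1/3 each.
If it is in box 3 (prior 1/3): the host opened box 3, so this case is ruled out; weight (1/3)·0 = 0.
The weights sum to 2/3.
So P(the gold coin in box 1 | the host opened box 3) = (1/3) / (2/3) = 1/2.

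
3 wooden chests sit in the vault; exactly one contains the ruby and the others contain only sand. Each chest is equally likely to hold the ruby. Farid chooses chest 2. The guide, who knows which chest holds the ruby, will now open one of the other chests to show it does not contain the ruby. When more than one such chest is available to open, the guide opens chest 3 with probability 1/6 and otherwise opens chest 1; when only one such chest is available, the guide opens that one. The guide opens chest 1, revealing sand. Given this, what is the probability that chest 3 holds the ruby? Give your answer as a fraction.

Consider each possible location of the ruby in turn.
If it is in chest 1 (prior 1/3): the guide opened chest 1, so this case is ruled out; weight (1/3)·0 = 0.
If it is in chest 2 (prior 1/3): chest 3 is available but not opened, probability 5/6; weight (1/3)·(5/6) = 5/18.
If it is in chest 3 (prior 1/3): only chest 1 is available, probability 1; weight (1/3)·1 = 1/3.
The weights sum to 11/18.
So P(the ruby in chest 3 | the guide opened chest 1) = (1/3) / (11/18) = 6/11.

6/11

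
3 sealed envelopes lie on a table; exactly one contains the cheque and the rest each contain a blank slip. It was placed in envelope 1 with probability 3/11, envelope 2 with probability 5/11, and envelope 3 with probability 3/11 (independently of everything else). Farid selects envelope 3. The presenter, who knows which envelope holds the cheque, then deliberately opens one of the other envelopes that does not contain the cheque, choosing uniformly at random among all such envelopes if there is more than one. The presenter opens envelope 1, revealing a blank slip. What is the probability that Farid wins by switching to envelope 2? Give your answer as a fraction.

Apply Bayes' rule, conditioning on where the cheque actually is.
If it is in envelope 1 (prior 3/11): the presenter opened envelope 1, so this case is ruled out; weight (3/11)·0 = 0.
If it is in envelope 2 (prior 5/11): the presenter has no choice, probability 1; weight (5/11)·1 = 5/11.
If it is in envelope 3 (prior 3/11): the presenter has 2 equally likely choices, so probability 1/2; weight (3/11)·(1/2) = 3/22.
The weights sum to 13/22.
So P(the cheque in envelope 2 | the presenter opened envelope 1) = (5/11) / (13/22) = 10/13.

10/13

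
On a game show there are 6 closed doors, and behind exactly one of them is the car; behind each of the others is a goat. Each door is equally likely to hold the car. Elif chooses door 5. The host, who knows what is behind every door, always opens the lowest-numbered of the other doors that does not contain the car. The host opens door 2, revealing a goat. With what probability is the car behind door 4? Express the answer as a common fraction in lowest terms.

0

Condition on the true location of the car.
If it is behind door 1 (prior 1/6): door 2 is the lowest-numbered option available, probability 1; weight (1/6)·1 = 1/6.
If it is behind door 2 (prior 1/6): the host opened door 2, so this case is ruled out; weight (1/6)·0 = 0.
If it is behind any of doors 3, 4, 5, and 6 (prior 1/6 each): the host would have opened door 1 instead, probability 0; weight (1/6)·0 = 0 each.
The weights sum to 1/6.
So P(the car behind door 4 | the host opened door 2) = 0 / (1/6) = 0.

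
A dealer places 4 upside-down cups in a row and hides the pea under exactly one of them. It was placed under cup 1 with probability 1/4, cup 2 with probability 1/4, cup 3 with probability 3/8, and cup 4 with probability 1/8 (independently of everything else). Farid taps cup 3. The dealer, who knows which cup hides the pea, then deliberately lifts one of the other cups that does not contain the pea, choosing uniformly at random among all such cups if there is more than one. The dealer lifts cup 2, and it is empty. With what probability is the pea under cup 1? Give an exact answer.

2/5

Apply Bayes' rule, conditioning on where the pea actually is.
If it is under cup 1 (prior 1/4): the dealer has 2 equally likely choices, so probability 1/2; weight (1/4)·(1/2) = 1/8.
If it is under cup 2 (prior 1/4): the dealer opened cup 2, so this case is ruled out; weight (1/4)·0 = 0.
If it is under cup 3 (prior 3/8): the dealer has 3 equally likely choices, so probability 1/3; weight (3/8)·(1/3) = 1/8.
If it is under cup 4 (prior 1/8): the dealer has 2 equally likely choices, so probability 1/2; weight (1/8)·(1/2) = 1/16.
The weights sum to 5/16.
So P(the pea under cup 1 | the dealer opened cup 2) = (1/8) / (5/16) = 2/5.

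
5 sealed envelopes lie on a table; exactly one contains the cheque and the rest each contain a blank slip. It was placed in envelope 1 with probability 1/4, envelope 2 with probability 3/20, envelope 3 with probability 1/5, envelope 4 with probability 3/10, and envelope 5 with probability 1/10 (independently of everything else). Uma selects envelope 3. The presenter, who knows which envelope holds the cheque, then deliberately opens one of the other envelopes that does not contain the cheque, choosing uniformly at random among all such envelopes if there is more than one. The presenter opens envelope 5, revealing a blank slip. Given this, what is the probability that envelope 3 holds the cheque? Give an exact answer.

3/17

Consider each possible location of the cheque in turn.
If it is in envelope 1 (prior 1/4): the presenter has 3 equally likely choices, so probability 1/3; weight (1/4)·(1/3) = 1/12.
If it is in envelope 2 (prior 3/20): the presenter has 3 equally likely choices, so probability 1/3; weight (3/20)·(1/3) = 1/20.
If it is in envelope 3 (prior 1/5): the presenter has 4 equally likely choices, so probability 1/4; weight (1/5)·(1/4) = 1/20.
If it is in envelope 4 (prior 3/10): the presenter has 3 equally likely choices, so probability 1/3; weight (3/10)·(1/3) = 1/10.
If it is in envelope 5 (prior 1/10): the presenter opened envelope 5, so this case is ruled out; weight (1/10)·0 = 0.
The weights sum to 17/60.
So P(the cheque in envelope 3 | the presenter opened envelope 5) = (1/20) / (17/60) = 3/17.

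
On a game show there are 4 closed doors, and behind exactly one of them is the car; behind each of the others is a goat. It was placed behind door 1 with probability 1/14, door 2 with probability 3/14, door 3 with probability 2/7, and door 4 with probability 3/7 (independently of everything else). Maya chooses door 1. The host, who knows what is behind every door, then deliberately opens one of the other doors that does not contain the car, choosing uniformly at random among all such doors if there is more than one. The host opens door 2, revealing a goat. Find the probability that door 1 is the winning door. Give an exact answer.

1/16

Condition on the true location of the car.
If it is behind door 1 (prior 1/14): the host has 3 equally likely choices, so probability 1/3; weight (1/14)·(1/3) = 1/42.
If it is behind door 2 (prior 3/14): the host opened door 2, so this case is ruled out; weight (3/14)·0 = 0.
If it is behind door 3 (prior 2/7): the host has 2 equally likely choices, so probability 1/2; weight (2/7)·(1/2) = 1/7.
If it is behind door 4 (prior 3/7): the host has 2 equally likely choices, so probability 1/2; weight (3/7)·(1/2) = 3/14.
The weights sum to 8/21.
So P(the car behind door 1 | the host opened door 2) = (1/42) / (8/21) = 1/16.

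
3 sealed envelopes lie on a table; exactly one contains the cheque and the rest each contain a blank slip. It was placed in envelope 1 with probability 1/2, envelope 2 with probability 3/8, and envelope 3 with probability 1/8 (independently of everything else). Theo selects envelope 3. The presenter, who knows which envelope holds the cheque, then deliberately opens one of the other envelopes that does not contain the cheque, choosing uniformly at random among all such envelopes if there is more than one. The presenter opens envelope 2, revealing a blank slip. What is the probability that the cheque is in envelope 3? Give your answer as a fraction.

Consider each possible location of the cheque in turn.
If it is in envelope 1 (prior 1/2): the presenter has no choice, probability 1; weight (1/2)·1 = 1/2.
If it is in envelope 2 (prior 3/8): the presenter opened envelope 2, so this case is ruled out; weight (3/8)·0 = 0.
If it is in envelope 3 (prior 1/8): the presenter has 2 equally likely choices, so probability 1/2; weight (1/8)·(1/2) = 1/16.
The weights sum to 9/16.
So P(the cheque in envelope 3 | the presenter opened envelope 2) = (1/16) / (9/16) = 1/9.

1/9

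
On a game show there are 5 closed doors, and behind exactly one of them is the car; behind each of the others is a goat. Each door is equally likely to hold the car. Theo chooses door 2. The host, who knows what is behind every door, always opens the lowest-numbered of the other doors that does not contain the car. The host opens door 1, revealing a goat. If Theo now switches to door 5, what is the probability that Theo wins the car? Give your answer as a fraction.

1/4

Condition on the true location of the car.
If it is behind door 1 (prior 1/5): the host opened door 1, so this case is ruled out; weight (1/5)·0 = 0.
If it is behind any of doors 2, 3, 4, and 5 (prior 1/5 each): door 1 is the lowest-numbered option available, probability 1; weight (1/5)·1 = 1/5 each.
The weights sum to 4/5.
So P(the car behind door 5 | the host opened door 1) = (1/5) / (4/5) = 1/4.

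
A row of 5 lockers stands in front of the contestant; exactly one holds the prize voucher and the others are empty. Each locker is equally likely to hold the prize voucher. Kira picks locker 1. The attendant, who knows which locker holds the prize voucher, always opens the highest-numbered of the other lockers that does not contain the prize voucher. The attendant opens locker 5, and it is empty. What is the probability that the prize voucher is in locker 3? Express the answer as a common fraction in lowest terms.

Consider each possible location of the prize voucher in turn.
If it is in any of lockers 1, 2, 3, and 4 (prior 1/5 each): locker 5 is the highest-numbered option available, probability 1; weight (1/5)·1 = 1/5 each.
If it is in locker 5 (prior 1/5): the attendant opened locker 5, so this case is ruled out; weight (1/5)·0 = 0.
The weights sum to 4/5.
So P(the prize voucher in locker 3 | the attendant opened locker 5) = (1/5) / (4/5) = 1/4.

1/4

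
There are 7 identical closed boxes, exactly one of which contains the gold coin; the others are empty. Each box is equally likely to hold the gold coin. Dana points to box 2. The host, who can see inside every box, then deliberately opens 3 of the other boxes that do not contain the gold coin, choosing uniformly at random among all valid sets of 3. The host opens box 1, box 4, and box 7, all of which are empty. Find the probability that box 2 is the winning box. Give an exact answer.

Consider each possible location of the gold coin in turn.
If it is in any of boxes 1, 4, and 7 (prior 1/7 each): that box was opened and seen not to hold the prize — ruled out; weight (1/7)·0 = 0 each.
If it is in box 2 (prior 1/7): the host has 20 equally likely choices, so probability 1/20; weight (1/7)·(1/20) = 1/140.
If it is in any of boxes 3, 5, and 6 (prior 1/7 each): the host has 10 equally likely choices, so probability 1/10; weight (1/7)·(1/10) = 1/70 each.
The weights sum to 1/20.
So P(the gold coin in box 2 | the host opened box 1, box 4, and box 7) = (1/140) / (1/20) = 1/7.

1/7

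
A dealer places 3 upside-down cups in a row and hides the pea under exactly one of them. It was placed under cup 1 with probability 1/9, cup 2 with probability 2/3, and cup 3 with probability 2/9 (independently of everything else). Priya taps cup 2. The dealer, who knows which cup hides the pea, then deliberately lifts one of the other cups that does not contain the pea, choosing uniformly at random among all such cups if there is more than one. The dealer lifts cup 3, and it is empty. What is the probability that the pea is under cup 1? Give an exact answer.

Consider each possible location of the pea in turn.
If it is under cup 1 (prior 1/9): the dealer has no choice, probability 1; weight (1/9)·1 = 1/9.
If it is under cup 2 (prior 2/3): the dealer has 2 equally likely choices, so probability 1/2; weight (2/3)·(1/2) = 1/3.
If it is under cup 3 (prior 2/9): the dealer opened cup 3, so this case is ruled out; weight (2/9)·0 = 0.
The weights sum to 4/9.
So P(the pea under cup 1 | the dealer opened cup 3) = (1/9) / (4/9) = 1/4.

1/4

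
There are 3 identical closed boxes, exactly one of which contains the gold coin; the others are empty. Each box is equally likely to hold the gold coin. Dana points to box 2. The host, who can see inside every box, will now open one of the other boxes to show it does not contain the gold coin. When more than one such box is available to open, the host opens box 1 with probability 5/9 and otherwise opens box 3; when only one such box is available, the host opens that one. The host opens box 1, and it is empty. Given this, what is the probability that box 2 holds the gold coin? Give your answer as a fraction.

5/14

Apply Bayes' rule, conditioning on where the gold coin actually is.
If it is in box 1 (prior 1/3): the host opened box 1, so this case is ruled out; weight (1/3)·0 = 0.
If it is in box 2 (prior 1/3): box 1 is available, opened with probability 5/9; weight (1/3)·(5/9) = 5/27.
If it is in box 3 (prior 1/3): only box 1 is available, probability 1; weight (1/3)·1 = 1/3.
The weights sum to 14/27.
So P(the gold coin in box 2 | the host opened box 1) = (5/27) / (14/27) = 5/14.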